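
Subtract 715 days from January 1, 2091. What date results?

January 16, 2089

−365 (one year) → Jan 1, 2090 (350 left).
−1 → Dec 31, 2089 (end of Dec, 31 days; 349 left).
−31 → Nov 30, 2089 (end of Nov, 30 days; 318 left).
−30 → Oct 31, 2089 (end of Oct, 31 days; 288 left).
−31 → Sep 30, 2089 (end of Sep, 30 days; 257 left).
−30 → Aug 31, 2089 (end of Aug, 31 days; 227 left).
−31 → Jul 31, 2089 (end of Jul, 31 days; 196 left).
−31 → Jun 30, 2089 (end of Jun, 30 days; 165 left).
−30 → May 31, 2089 (end of May, 31 days; 135 left).
−31 → Apr 30, 2089 (end of Apr, 30 days; 104 left).
−30 → Mar 31, 2089 (end of Mar, 31 days; 74 left).
−31 → Feb 28, 2089 (end of Feb, 28 days; 43 left).
−28 → Jan 31, 2089 (end of Jan, 31 days; 15 left).
−15 → Jan 16, 2089.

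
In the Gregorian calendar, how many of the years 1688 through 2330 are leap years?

155

Multiples of 4 in [1688,2330]: 161.
Of those, multiples of 100: 7 (not leap unless ÷400).
Multiples of 400: 1.
Leap years = 161 − 7 + 1 = 155.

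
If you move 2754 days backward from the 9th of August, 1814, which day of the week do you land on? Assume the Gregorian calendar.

First find the weekday of Aug 9, 1814. Doomsday rule: the anchor day for the 1800s is Friday. For year 14: 14÷12 = 1 r 2, and 2÷4 = 0, so 1+2+0 = 3.
Friday + 3 ≡ Monday — that's 1814's doomsday.
In August the doomsday date is Aug 8.
Aug 9 is 1 day after Aug 8; 1 mod 7 = 1, so Monday + 1 = Tuesday.
2754 mod 7 = 3, so 2754 days before a Tuesday is Tuesday − 3 = Saturday.

Saturday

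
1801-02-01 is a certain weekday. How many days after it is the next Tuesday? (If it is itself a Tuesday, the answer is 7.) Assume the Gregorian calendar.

2

Feb 1, 1801 is a Sunday.
From Sunday to the next Tuesday is 2 days.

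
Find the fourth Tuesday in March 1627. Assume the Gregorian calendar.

March 23, 1627

March 1, 1627 is a Monday.
The first Tuesday is therefore March 2 (1 days later).
The fourth Tuesday is 2 + 3×7 = March 23.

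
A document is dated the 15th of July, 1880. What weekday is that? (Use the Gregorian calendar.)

Doomsday rule: the anchor day for the 1800s is Friday. For year 80: 80÷12 = 6 r 8, and 8÷4 = 2, so 6+8+2 = 16.
Friday + 16 ≡ Sunday — that's 1880's doomsday.
In July the doomsday date is Jul 11.
Jul 15 is 4 days after Jul 11; 4 mod 7 = 4, so Sunday + 4 = Thursday.

Thursday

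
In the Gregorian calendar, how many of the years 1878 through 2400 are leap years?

Multiples of 4 in [1878,2400]: 131.
Of those, multiples of 100: 6 (not leap unless ÷400).
Multiples of 400: 2.
Leap years = 131 − 6 + 2 = 127.

127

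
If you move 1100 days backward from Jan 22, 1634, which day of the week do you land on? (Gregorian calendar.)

First find the weekday of Jan 22, 1634. Doomsday rule: the anchor day for the 1600s is Tuesday. For year 34: 34÷12 = 2 r 10, and 10÷4 = 2, so 2+10+2 = 14.
Tuesday + 14 ≡ Tuesday — that's 1634's doomsday.
In January the doomsday date is Jan 3 (1634 is not a leap year).
Jan 22 is 19 days after Jan 3; 19 mod 7 = 5, so Tuesday + 5 = Sunday.
1100 mod 7 = 1, so 1100 days before a Sunday is Sunday − 1 = Saturday.

Saturday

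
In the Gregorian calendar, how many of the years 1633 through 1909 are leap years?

66

Multiples of 4 in [1633,1909]: 69.
Of those, multiples of 100: 3 (not leap unless ÷400).
Multiples of 400: 0.
Leap years = 69 − 3 + 0 = 66.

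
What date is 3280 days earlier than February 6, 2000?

−365 (one year) → Feb 6, 1999 (2915 left).
−365 (one year) → Feb 6, 1998 (2550 left).
−365 (one year) → Feb 6, 1997 (2185 left).
−366 (one year; includes Feb 29, 1996) → Feb 6, 1996 (1819 left).
−365 (one year) → Feb 6, 1995 (1454 left).
−365 (one year) → Feb 6, 1994 (1089 left).
−365 (one year) → Feb 6, 1993 (724 left).
−366 (one year; includes Feb 29, 1992) → Feb 6, 1992 (358 left).
−6 → Jan 31, 1992 (end of Jan, 31 days; 352 left).
−31 → Dec 31, 1991 (end of Dec, 31 days; 321 left).
−31 → Nov 30, 1991 (end of Nov, 30 days; 290 left).
−30 → Oct 31, 1991 (end of Oct, 31 days; 260 left).
−31 → Sep 30, 1991 (end of Sep, 30 days; 229 left).
−30 → Aug 31, 1991 (end of Aug, 31 days; 199 left).
−31 → Jul 31, 1991 (end of Jul, 31 days; 168 left).
−31 → Jun 30, 1991 (end of Jun, 30 days; 137 left).
−30 → May 31, 1991 (end of May, 31 days; 107 left).
−31 → Apr 30, 1991 (end of Apr, 30 days; 76 left).
−30 → Mar 31, 1991 (end of Mar, 31 days; 46 left).
−31 → Feb 28, 1991 (end of Feb, 28 days; 15 left).
−15 → Feb 13, 1991.

February 13, 1991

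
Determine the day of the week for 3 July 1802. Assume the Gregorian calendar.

Doomsday rule: the anchor day for the 1800s is Friday. For year 02: 2÷12 = 0 r 2, and 2÷4 = 0, so 0+2+0 = 2.
Friday + 2 ≡ Sunday — that's 1802's doomsday.
In July the doomsday date is Jul 11.
Jul 3 is 8 days before Jul 11; 8 mod 7 = 1, so Sunday − 1 = Saturday.

Saturday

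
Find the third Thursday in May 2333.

May 18, 2333

May 1, 2333 is a Monday.
The first Thursday is therefore May 4 (3 days later).
The third Thursday is 4 + 2×7 = May 18.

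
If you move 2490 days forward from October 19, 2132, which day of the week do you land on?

Oct 19, 2132 is a Sunday.
2490 mod 7 = 5, so 2490 days after a Sunday is Sunday + 5 = Friday.

Friday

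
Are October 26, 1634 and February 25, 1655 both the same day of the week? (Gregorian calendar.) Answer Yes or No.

Yes

From Oct 26, 1634 to Feb 25, 1655 is 7427 days.
7427 mod 7 = 0, so they are the same weekday.
(Oct 26, 1634 is a Thursday; Feb 25, 1655 is a Thursday.)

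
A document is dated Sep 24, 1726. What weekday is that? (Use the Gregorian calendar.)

Doomsday rule: the anchor day for the 1700s is Sunday. For year 26: 26÷12 = 2 r 2, and 2÷4 = 0, so 2+2+0 = 4.
Sunday + 4 ≡ Thursday — that's 1726's doomsday.
In September the doomsday date is Sep 5.
Sep 24 is 19 days after Sep 5; 19 mod 7 = 5, so Thursday + 5 = Tuesday.

Tuesday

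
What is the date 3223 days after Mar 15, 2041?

January 10, 2050

+365 (one year) → Mar 15, 2042 (2858 left).
+365 (one year) → Mar 15, 2043 (2493 left).
+366 (one year; includes Feb 29, 2044) → Mar 15, 2044 (2127 left).
+365 (one year) → Mar 15, 2045 (1762 left).
+365 (one year) → Mar 15, 2046 (1397 left).
+365 (one year) → Mar 15, 2047 (1032 left).
+366 (one year; includes Feb 29, 2048) → Mar 15, 2048 (666 left).
+365 (one year) → Mar 15, 2049 (301 left).
Mar has 31 days: +17 → Apr 1, 2049 (284 left).
Apr has 30 days: +30 → May 1, 2049 (254 left).
May has 31 days: +31 → Jun 1, 2049 (223 left).
Jun has 30 days: +30 → Jul 1, 2049 (193 left).
Jul has 31 days: +31 → Aug 1, 2049 (162 left).
Aug has 31 days: +31 → Sep 1, 2049 (131 left).
Sep has 30 days: +30 → Oct 1, 2049 (101 left).
Oct has 31 days: +31 → Nov 1, 2049 (70 left).
Nov has 30 days: +30 → Dec 1, 2049 (40 left).
Dec has 31 days: +31 → Jan 1, 2050 (9 left).
+9 → Jan 10, 2050.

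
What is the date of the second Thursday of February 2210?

February 8, 2210

February 1, 2210 is a Thursday.
The first Thursday is therefore February 1 (same day).
The second Thursday is 1 + 1×7 = February 8.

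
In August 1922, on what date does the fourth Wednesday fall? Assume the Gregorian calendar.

August 1, 1922 is a Tuesday.
The first Wednesday is therefore August 2 (1 days later).
The fourth Wednesday is 2 + 3×7 = August 23.

August 23, 1922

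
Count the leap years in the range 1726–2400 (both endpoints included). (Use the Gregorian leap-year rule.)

164

Multiples of 4 in [1726,2400]: 169.
Of those, multiples of 100: 7 (not leap unless ÷400).
Multiples of 400: 2.
Leap years = 169 − 7 + 2 = 164.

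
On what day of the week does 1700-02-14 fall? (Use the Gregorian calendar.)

Doomsday rule: the anchor day for the 1700s is Sunday. For year 00: 0÷12 = 0 r 0, and 0÷4 = 0, so 0+0+0 = 0.
Sunday + 0 ≡ Sunday — that's 1700's doomsday.
In February the doomsday date is Feb 28 (1700 is not a leap year (divisible by 100 but not 400)).
Feb 14 is 14 days before Feb 28; 14 mod 7 = 0, so Sunday − 0 = Sunday.

Sunday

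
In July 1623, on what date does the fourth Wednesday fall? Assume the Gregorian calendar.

July 1, 1623 is a Saturday.
The first Wednesday is therefore July 5 (4 days later).
The fourth Wednesday is 5 + 3×7 = July 26.

July 26, 1623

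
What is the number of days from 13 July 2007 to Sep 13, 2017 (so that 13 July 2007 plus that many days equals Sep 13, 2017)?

Jul 13, 2007 → Jul 13, 2008: 366 days (Feb 29, 2008 is in that span).
Jul 13, 2008 → Jul 13, 2009: 365 days.
Jul 13, 2009 → Jul 13, 2010: 365 days.
Jul 13, 2010 → Jul 13, 2011: 365 days.
Jul 13, 2011 → Jul 13, 2012: 366 days (Feb 29, 2012 is in that span).
Jul 13, 2012 → Jul 13, 2013: 365 days.
Jul 13, 2013 → Jul 13, 2014: 365 days.
Jul 13, 2014 → Jul 13, 2015: 365 days.
Jul 13, 2015 → Jul 13, 2016: 366 days (Feb 29, 2016 is in that span).
Jul 13, 2016 → Jul 13, 2017: 365 days.
Jul 13, 2017 → Aug 13, 2017: 31 days (July has 31).
Aug 13, 2017 → Sep 13, 2017: 31 days.
Total: 3715 days.

3715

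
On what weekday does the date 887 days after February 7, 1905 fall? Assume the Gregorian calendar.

Sunday

First find the weekday of Feb 7, 1905. Doomsday rule: the anchor day for the 1900s is Wednesday. For year 05: 5÷12 = 0 r 5, and 5÷4 = 1, so 0+5+1 = 6.
Wednesday + 6 ≡ Tuesday — that's 1905's doomsday.
In February the doomsday date is Feb 28 (1905 is not a leap year).
Feb 7 is 21 days before Feb 28; 21 mod 7 = 0, so Tuesday − 0 = Tuesday.
887 mod 7 = 5, so 887 days after a Tuesday is Tuesday + 5 = Sunday.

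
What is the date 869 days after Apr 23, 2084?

September 9, 2086

+365 (one year) → Apr 23, 2085 (504 left).
+365 (one year) → Apr 23, 2086 (139 left).
Apr has 30 days: +8 → May 1, 2086 (131 left).
May has 31 days: +31 → Jun 1, 2086 (100 left).
Jun has 30 days: +30 → Jul 1, 2086 (70 left).
Jul has 31 days: +31 → Aug 1, 2086 (39 left).
Aug has 31 days: +31 → Sep 1, 2086 (8 left).
+8 → Sep 9, 2086.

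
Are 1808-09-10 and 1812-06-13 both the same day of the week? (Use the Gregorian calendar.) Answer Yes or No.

Yes

From Sep 10, 1808 to Jun 13, 1812 is 1372 days.
1372 mod 7 = 0, so they are the same weekday.
(Sep 10, 1808 is a Saturday; Jun 13, 1812 is a Saturday.)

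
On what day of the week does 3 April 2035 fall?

Tuesday

January 1, 2035 is a Monday.
Jan 1, 2035 → Feb 1, 2035: 31 days (January has 31).
Feb 1, 2035 → Mar 1, 2035: 28 days (February has 28).
Mar 1, 2035 → Apr 1, 2035: 31 days (March has 31).
Apr 1, 2035 → Apr 3, 2035: 2 days.
Total: 92 days.
92 mod 7 = 1, so Monday + 1 = Tuesday.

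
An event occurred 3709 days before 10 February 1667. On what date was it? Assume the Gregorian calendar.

December 15, 1656

−365 (one year) → Feb 10, 1666 (3344 left).
−365 (one year) → Feb 10, 1665 (2979 left).
−366 (one year; includes Feb 29, 1664) → Feb 10, 1664 (2613 left).
−365 (one year) → Feb 10, 1663 (2248 left).
−365 (one year) → Feb 10, 1662 (1883 left).
−365 (one year) → Feb 10, 1661 (1518 left).
−366 (one year; includes Feb 29, 1660) → Feb 10, 1660 (1152 left).
−365 (one year) → Feb 10, 1659 (787 left).
−365 (one year) → Feb 10, 1658 (422 left).
−365 (one year) → Feb 10, 1657 (57 left).
−10 → Jan 31, 1657 (end of Jan, 31 days; 47 left).
−31 → Dec 31, 1656 (end of Dec, 31 days; 16 left).
−16 → Dec 15, 1656.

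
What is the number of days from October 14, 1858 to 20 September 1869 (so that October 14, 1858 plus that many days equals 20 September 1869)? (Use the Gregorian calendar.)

Oct 14, 1858 → Oct 14, 1859: 365 days.
Oct 14, 1859 → Oct 14, 1860: 366 days (Feb 29, 1860 is in that span).
Oct 14, 1860 → Oct 14, 1861: 365 days.
Oct 14, 1861 → Oct 14, 1862: 365 days.
Oct 14, 1862 → Oct 14, 1863: 365 days.
Oct 14, 1863 → Oct 14, 1864: 366 days (Feb 29, 1864 is in that span).
Oct 14, 1864 → Oct 14, 1865: 365 days.
Oct 14, 1865 → Oct 14, 1866: 365 days.
Oct 14, 1866 → Oct 14, 1867: 365 days.
Oct 14, 1867 → Oct 14, 1868: 366 days (Feb 29, 1868 is in that span).
Oct 14, 1868 → Nov 14, 1868: 31 days (October has 31).
Nov 14, 1868 → Dec 14, 1868: 30 days (November has 30).
Dec 14, 1868 → Jan 14, 1869: 31 days (December has 31).
Jan 14, 1869 → Feb 14, 1869: 31 days (January has 31).
Feb 14, 1869 → Mar 14, 1869: 28 days (February has 28).
Mar 14, 1869 → Apr 14, 1869: 31 days (March has 31).
Apr 14, 1869 → May 14, 1869: 30 days (April has 30).
May 14, 1869 → Jun 14, 1869: 31 days (May has 31).
Jun 14, 1869 → Jul 14, 1869: 30 days (June has 30).
Jul 14, 1869 → Aug 14, 1869: 31 days (July has 31).
Aug 14, 1869 → Sep 14, 1869: 31 days (August has 31).
Sep 14, 1869 → Sep 20, 1869: 6 days.
Total: 3994 days.

3994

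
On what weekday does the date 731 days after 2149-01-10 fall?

First find the weekday of Jan 10, 2149. Doomsday rule: the anchor day for the 2100s is Sunday. For year 49: 49÷12 = 4 r 1, and 1÷4 = 0, so 4+1+0 = 5.
Sunday + 5 ≡ Friday — that's 2149's doomsday.
In January the doomsday date is Jan 3 (2149 is not a leap year).
Jan 10 is 7 days after Jan 3; 7 mod 7 = 0, so Friday + 0 = Friday.
731 mod 7 = 3, so 731 days after a Friday is Friday + 3 = Monday.

Monday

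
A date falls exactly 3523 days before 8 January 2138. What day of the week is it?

Monday

First find the weekday of Jan 8, 2138. Doomsday rule: the anchor day for the 2100s is Sunday. For year 38: 38÷12 = 3 r 2, and 2÷4 = 0, so 3+2+0 = 5.
Sunday + 5 ≡ Friday — that's 2138's doomsday.
In January the doomsday date is Jan 3 (2138 is not a leap year).
Jan 8 is 5 days after Jan 3; 5 mod 7 = 5, so Friday + 5 = Wednesday.
3523 mod 7 = 2, so 3523 days before a Wednesday is Wednesday − 2 = Monday.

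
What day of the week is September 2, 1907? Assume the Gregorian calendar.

Monday

January 1, 1907 is a Tuesday.
Jan 1, 1907 → Feb 1, 1907: 31 days (January has 31).
Feb 1, 1907 → Mar 1, 1907: 28 days (February has 28).
Mar 1, 1907 → Apr 1, 1907: 31 days (March has 31).
Apr 1, 1907 → May 1, 1907: 30 days (April has 30).
May 1, 1907 → Jun 1, 1907: 31 days (May has 31).
Jun 1, 1907 → Jul 1, 1907: 30 days (June has 30).
Jul 1, 1907 → Aug 1, 1907: 31 days (July has 31).
Aug 1, 1907 → Sep 1, 1907: 31 days (August has 31).
Sep 1, 1907 → Sep 2, 1907: 1 days.
Total: 244 days.
244 mod 7 = 6, so Tuesday + 6 = Monday.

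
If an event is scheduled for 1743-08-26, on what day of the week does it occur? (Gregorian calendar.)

Monday

Doomsday rule: the anchor day for the 1700s is Sunday. For year 43: 43÷12 = 3 r 7, and 7÷4 = 1, so 3+7+1 = 11.
Sunday + 11 ≡ Thursday — that's 1743's doomsday.
In August the doomsday date is Aug 8.
Aug 26 is 18 days after Aug 8; 18 mod 7 = 4, so Thursday + 4 = Monday.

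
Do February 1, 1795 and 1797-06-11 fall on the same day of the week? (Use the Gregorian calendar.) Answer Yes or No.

From Feb 1, 1795 to Jun 11, 1797 is 861 days.
861 mod 7 = 0, so they are the same weekday.
(Feb 1, 1795 is a Sunday; Jun 11, 1797 is a Sunday.)

Yes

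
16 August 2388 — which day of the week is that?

Doomsday rule: the anchor day for the 2300s is Wednesday. For year 88: 88÷12 = 7 r 4, and 4÷4 = 1, so 7+4+1 = 12.
Wednesday + 12 ≡ Monday — that's 2388's doomsday.
In August the doomsday date is Aug 8.
Aug 16 is 8 days after Aug 8; 8 mod 7 = 1, so Monday + 1 = Tuesday.

Tuesday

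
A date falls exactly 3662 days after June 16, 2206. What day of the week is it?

Tuesday

Jun 16, 2206 is a Monday.
3662 mod 7 = 1, so 3662 days after a Monday is Monday + 1 = Tuesday.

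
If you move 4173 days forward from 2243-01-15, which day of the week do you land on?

Jan 15, 2243 is a Sunday.
4173 mod 7 = 1, so 4173 days after a Sunday is Sunday + 1 = Monday.

Monday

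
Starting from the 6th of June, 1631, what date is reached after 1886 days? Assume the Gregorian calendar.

August 4, 1636

+366 (one year; includes Feb 29, 1632) → Jun 6, 1632 (1520 left).
+365 (one year) → Jun 6, 1633 (1155 left).
+365 (one year) → Jun 6, 1634 (790 left).
+365 (one year) → Jun 6, 1635 (425 left).
+366 (one year; includes Feb 29, 1636) → Jun 6, 1636 (59 left).
Jun has 30 days: +25 → Jul 1, 1636 (34 left).
Jul has 31 days: +31 → Aug 1, 1636 (3 left).
+3 → Aug 4, 1636.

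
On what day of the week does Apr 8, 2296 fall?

Wednesday

Doomsday rule: the anchor day for the 2200s is Friday. For year 96: 96÷12 = 8 r 0, and 0÷4 = 0, so 8+0+0 = 8.
Friday + 8 ≡ Saturday — that's 2296's doomsday.
In April the doomsday date is Apr 4.
Apr 8 is 4 days after Apr 4; 4 mod 7 = 4, so Saturday + 4 = Wednesday.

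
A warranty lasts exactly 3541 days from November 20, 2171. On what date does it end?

+366 (one year; includes Feb 29, 2172) → Nov 20, 2172 (3175 left).
+365 (one year) → Nov 20, 2173 (2810 left).
+365 (one year) → Nov 20, 2174 (2445 left).
+365 (one year) → Nov 20, 2175 (2080 left).
+366 (one year; includes Feb 29, 2176) → Nov 20, 2176 (1714 left).
+365 (one year) → Nov 20, 2177 (1349 left).
+365 (one year) → Nov 20, 2178 (984 left).
+365 (one year) → Nov 20, 2179 (619 left).
+366 (one year; includes Feb 29, 2180) → Nov 20, 2180 (253 left).
Nov has 30 days: +11 → Dec 1, 2180 (242 left).
Dec has 31 days: +31 → Jan 1, 2181 (211 left).
Jan has 31 days: +31 → Feb 1, 2181 (180 left).
Feb has 28 days: +28 → Mar 1, 2181 (152 left).
Mar has 31 days: +31 → Apr 1, 2181 (121 left).
Apr has 30 days: +30 → May 1, 2181 (91 left).
May has 31 days: +31 → Jun 1, 2181 (60 left).
Jun has 30 days: +30 → Jul 1, 2181 (30 left).
+30 → Jul 31, 2181.

July 31, 2181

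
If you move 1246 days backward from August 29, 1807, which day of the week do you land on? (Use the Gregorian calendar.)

First find the weekday of Aug 29, 1807. Doomsday rule: the anchor day for the 1800s is Friday. For year 07: 7÷12 = 0 r 7, and 7÷4 = 1, so 0+7+1 = 8.
Friday + 8 ≡ Saturday — that's 1807's doomsday.
In August the doomsday date is Aug 8.
Aug 29 is 21 days after Aug 8; 21 mod 7 = 0, so Saturday + 0 = Saturday.
1246 mod 7 = 0, so 1246 days before a Saturday is Saturday − 0 = Saturday.

Saturday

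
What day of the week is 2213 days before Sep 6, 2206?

Sep 6, 2206 is a Saturday.
2213 mod 7 = 1, so 2213 days before a Saturday is Saturday − 1 = Friday.

Friday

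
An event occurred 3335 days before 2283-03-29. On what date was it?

−365 (one year) → Mar 29, 2282 (2970 left).
−365 (one year) → Mar 29, 2281 (2605 left).
−365 (one year) → Mar 29, 2280 (2240 left).
−366 (one year; includes Feb 29, 2280) → Mar 29, 2279 (1874 left).
−365 (one year) → Mar 29, 2278 (1509 left).
−365 (one year) → Mar 29, 2277 (1144 left).
−365 (one year) → Mar 29, 2276 (779 left).
−366 (one year; includes Feb 29, 2276) → Mar 29, 2275 (413 left).
−365 (one year) → Mar 29, 2274 (48 left).
−29 → Feb 28, 2274 (end of Feb, 28 days; 19 left).
−19 → Feb 9, 2274.

February 9, 2274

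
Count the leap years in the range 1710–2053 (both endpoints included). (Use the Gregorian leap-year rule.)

84

Multiples of 4 in [1710,2053]: 86.
Of those, multiples of 100: 3 (not leap unless ÷400).
Multiples of 400: 1.
Leap years = 86 − 3 + 1 = 84.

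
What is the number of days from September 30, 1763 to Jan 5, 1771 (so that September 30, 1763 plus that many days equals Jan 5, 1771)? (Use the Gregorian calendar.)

2654

Sep 30, 1763 → Sep 30, 1764: 366 days (Feb 29, 1764 is in that span).
Sep 30, 1764 → Sep 30, 1765: 365 days.
Sep 30, 1765 → Sep 30, 1766: 365 days.
Sep 30, 1766 → Sep 30, 1767: 365 days.
Sep 30, 1767 → Sep 30, 1768: 366 days (Feb 29, 1768 is in that span).
Sep 30, 1768 → Sep 30, 1769: 365 days.
Sep 30, 1769 → Sep 30, 1770: 365 days.
Sep 30, 1770 → Oct 30, 1770: 30 days (September has 30).
Oct 30, 1770 → Nov 30, 1770: 31 days (October has 31).
Nov 30, 1770 → Dec 30, 1770: 30 days (November has 30).
Dec 30, 1770 → Jan 5, 1771: 6 days.
Total: 2654 days.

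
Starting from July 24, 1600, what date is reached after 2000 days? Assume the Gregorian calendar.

+365 (one year) → Jul 24, 1601 (1635 left).
+365 (one year) → Jul 24, 1602 (1270 left).
+365 (one year) → Jul 24, 1603 (905 left).
+366 (one year; includes Feb 29, 1604) → Jul 24, 1604 (539 left).
+365 (one year) → Jul 24, 1605 (174 left).
Jul has 31 days: +8 → Aug 1, 1605 (166 left).
Aug has 31 days: +31 → Sep 1, 1605 (135 left).
Sep has 30 days: +30 → Oct 1, 1605 (105 left).
Oct has 31 days: +31 → Nov 1, 1605 (74 left).
Nov has 30 days: +30 → Dec 1, 1605 (44 left).
Dec has 31 days: +31 → Jan 1, 1606 (13 left).
+13 → Jan 14, 1606.

January 14, 1606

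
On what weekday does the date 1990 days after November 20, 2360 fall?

First find the weekday of Nov 20, 2360. Doomsday rule: the anchor day for the 2300s is Wednesday. For year 60: 60÷12 = 5 r 0, and 0÷4 = 0, so 5+0+0 = 5.
Wednesday + 5 ≡ Monday — that's 2360's doomsday.
In November the doomsday date is Nov 7.
Nov 20 is 13 days after Nov 7; 13 mod 7 = 6, so Monday + 6 = Sunday.
1990 mod 7 = 2, so 1990 days after a Sunday is Sunday + 2 = Tuesday.

Tuesday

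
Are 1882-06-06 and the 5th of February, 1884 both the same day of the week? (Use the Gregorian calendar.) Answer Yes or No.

Yes

From Jun 6, 1882 to Feb 5, 1884 is 609 days.
609 mod 7 = 0, so they are the same weekday.
(Jun 6, 1882 is a Tuesday; Feb 5, 1884 is a Tuesday.)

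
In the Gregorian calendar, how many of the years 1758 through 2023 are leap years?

64

Multiples of 4 in [1758,2023]: 66.
Of those, multiples of 100: 3 (not leap unless ÷400).
Multiples of 400: 1.
Leap years = 66 − 3 + 1 = 64.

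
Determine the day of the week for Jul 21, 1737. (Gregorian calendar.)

Doomsday rule: the anchor day for the 1700s is Sunday. For year 37: 37÷12 = 3 r 1, and 1÷4 = 0, so 3+1+0 = 4.
Sunday + 4 ≡ Thursday — that's 1737's doomsday.
In July the doomsday date is Jul 11.
Jul 21 is 10 days after Jul 11; 10 mod 7 = 3, so Thursday + 3 = Sunday.

Sunday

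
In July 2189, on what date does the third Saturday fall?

July 1, 2189 is a Wednesday.
The first Saturday is therefore July 4 (3 days later).
The third Saturday is 4 + 2×7 = July 18.

July 18, 2189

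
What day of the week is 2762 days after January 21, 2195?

Jan 21, 2195 is a Wednesday.
2762 mod 7 = 4, so 2762 days after a Wednesday is Wednesday + 4 = Sunday.

Sunday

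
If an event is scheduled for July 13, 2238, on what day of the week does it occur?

Friday

Doomsday rule: the anchor day for the 2200s is Friday. For year 38: 38÷12 = 3 r 2, and 2÷4 = 0, so 3+2+0 = 5.
Friday + 5 ≡ Wednesday — that's 2238's doomsday.
In July the doomsday date is Jul 11.
Jul 13 is 2 days after Jul 11; 2 mod 7 = 2, so Wednesday + 2 = Friday.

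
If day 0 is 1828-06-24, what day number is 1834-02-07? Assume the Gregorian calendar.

Jun 24, 1828 → Jun 24, 1829: 365 days.
Jun 24, 1829 → Jun 24, 1830: 365 days.
Jun 24, 1830 → Jun 24, 1831: 365 days.
Jun 24, 1831 → Jun 24, 1832: 366 days (Feb 29, 1832 is in that span).
Jun 24, 1832 → Jun 24, 1833: 365 days.
Jun 24, 1833 → Jul 24, 1833: 30 days (June has 30).
Jul 24, 1833 → Aug 24, 1833: 31 days (July has 31).
Aug 24, 1833 → Sep 24, 1833: 31 days (August has 31).
Sep 24, 1833 → Oct 24, 1833: 30 days (September has 30).
Oct 24, 1833 → Nov 24, 1833: 31 days (October has 31).
Nov 24, 1833 → Dec 24, 1833: 30 days (November has 30).
Dec 24, 1833 → Jan 24, 1834: 31 days (December has 31).
Jan 24, 1834 → Feb 7, 1834: 14 days.
Total: 2054 days.

2054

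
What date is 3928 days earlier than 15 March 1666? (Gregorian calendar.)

June 13, 1655

−365 (one year) → Mar 15, 1665 (3563 left).
−365 (one year) → Mar 15, 1664 (3198 left).
−366 (one year; includes Feb 29, 1664) → Mar 15, 1663 (2832 left).
−365 (one year) → Mar 15, 1662 (2467 left).
−365 (one year) → Mar 15, 1661 (2102 left).
−365 (one year) → Mar 15, 1660 (1737 left).
−366 (one year; includes Feb 29, 1660) → Mar 15, 1659 (1371 left).
−365 (one year) → Mar 15, 1658 (1006 left).
−365 (one year) → Mar 15, 1657 (641 left).
−365 (one year) → Mar 15, 1656 (276 left).
−15 → Feb 29, 1656 (end of Feb, 29 days; 261 left).
−29 → Jan 31, 1656 (end of Jan, 31 days; 232 left).
−31 → Dec 31, 1655 (end of Dec, 31 days; 201 left).
−31 → Nov 30, 1655 (end of Nov, 30 days; 170 left).
−30 → Oct 31, 1655 (end of Oct, 31 days; 140 left).
−31 → Sep 30, 1655 (end of Sep, 30 days; 109 left).
−30 → Aug 31, 1655 (end of Aug, 31 days; 79 left).
−31 → Jul 31, 1655 (end of Jul, 31 days; 48 left).
−31 → Jun 30, 1655 (end of Jun, 30 days; 17 left).
−17 → Jun 13, 1655.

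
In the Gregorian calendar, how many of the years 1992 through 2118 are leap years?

31

Multiples of 4 in [1992,2118]: 32.
Of those, multiples of 100: 2 (not leap unless ÷400).
Multiples of 400: 1.
Leap years = 32 − 2 + 1 = 31.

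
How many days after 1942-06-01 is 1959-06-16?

Jun 1, 1942 → Jun 1, 1943: 365 days.
Jun 1, 1943 → Jun 1, 1944: 366 days (Feb 29, 1944 is in that span).
Jun 1, 1944 → Jun 1, 1945: 365 days.
Jun 1, 1945 → Jun 1, 1946: 365 days.
Jun 1, 1946 → Jun 1, 1947: 365 days.
Jun 1, 1947 → Jun 1, 1948: 366 days (Feb 29, 1948 is in that span).
Jun 1, 1948 → Jun 1, 1949: 365 days.
Jun 1, 1949 → Jun 1, 1950: 365 days.
Jun 1, 1950 → Jun 1, 1951: 365 days.
Jun 1, 1951 → Jun 1, 1952: 366 days (Feb 29, 1952 is in that span).
Jun 1, 1952 → Jun 1, 1953: 365 days.
Jun 1, 1953 → Jun 1, 1954: 365 days.
Jun 1, 1954 → Jun 1, 1955: 365 days.
Jun 1, 1955 → Jun 1, 1956: 366 days (Feb 29, 1956 is in that span).
Jun 1, 1956 → Jun 1, 1957: 365 days.
Jun 1, 1957 → Jun 1, 1958: 365 days.
Jun 1, 1958 → Jul 1, 1958: 30 days (June has 30).
Jul 1, 1958 → Aug 1, 1958: 31 days (July has 31).
Aug 1, 1958 → Sep 1, 1958: 31 days (August has 31).
Sep 1, 1958 → Oct 1, 1958: 30 days (September has 30).
Oct 1, 1958 → Nov 1, 1958: 31 days (October has 31).
Nov 1, 1958 → Dec 1, 1958: 30 days (November has 30).
Dec 1, 1958 → Jan 1, 1959: 31 days (December has 31).
Jan 1, 1959 → Feb 1, 1959: 31 days (January has 31).
Feb 1, 1959 → Mar 1, 1959: 28 days (February has 28).
Mar 1, 1959 → Apr 1, 1959: 31 days (March has 31).
Apr 1, 1959 → May 1, 1959: 30 days (April has 30).
May 1, 1959 → Jun 1, 1959: 31 days (May has 31).
Jun 1, 1959 → Jun 16, 1959: 15 days.
Total: 6224 days.

6224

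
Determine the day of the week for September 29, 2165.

Sunday

Doomsday rule: the anchor day for the 2100s is Sunday. For year 65: 65÷12 = 5 r 5, and 5÷4 = 1, so 5+5+1 = 11.
Sunday + 11 ≡ Thursday — that's 2165's doomsday.
In September the doomsday date is Sep 5.
Sep 29 is 24 days after Sep 5; 24 mod 7 = 3, so Thursday + 3 = Sunday.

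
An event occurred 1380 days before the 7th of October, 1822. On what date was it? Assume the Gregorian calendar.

−365 (one year) → Oct 7, 1821 (1015 left).
−365 (one year) → Oct 7, 1820 (650 left).
−366 (one year; includes Feb 29, 1820) → Oct 7, 1819 (284 left).
−7 → Sep 30, 1819 (end of Sep, 30 days; 277 left).
−30 → Aug 31, 1819 (end of Aug, 31 days; 247 left).
−31 → Jul 31, 1819 (end of Jul, 31 days; 216 left).
−31 → Jun 30, 1819 (end of Jun, 30 days; 185 left).
−30 → May 31, 1819 (end of May, 31 days; 155 left).
−31 → Apr 30, 1819 (end of Apr, 30 days; 124 left).
−30 → Mar 31, 1819 (end of Mar, 31 days; 94 left).
−31 → Feb 28, 1819 (end of Feb, 28 days; 63 left).
−28 → Jan 31, 1819 (end of Jan, 31 days; 35 left).
−31 → Dec 31, 1818 (end of Dec, 31 days; 4 left).
−4 → Dec 27, 1818.

December 27, 1818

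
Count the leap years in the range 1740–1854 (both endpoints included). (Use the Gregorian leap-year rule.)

Multiples of 4 in [1740,1854]: 29.
Of those, multiples of 100: 1 (not leap unless ÷400).
Multiples of 400: 0.
Leap years = 29 − 1 + 0 = 28.

28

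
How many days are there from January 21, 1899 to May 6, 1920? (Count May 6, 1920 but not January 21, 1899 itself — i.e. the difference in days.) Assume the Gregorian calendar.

7775

Jan 21, 1899 → Jan 21, 1900: 365 days.
Jan 21, 1900 → Jan 21, 1901: 365 days.
Jan 21, 1901 → Jan 21, 1902: 365 days.
Jan 21, 1902 → Jan 21, 1903: 365 days.
Jan 21, 1903 → Jan 21, 1904: 365 days.
Jan 21, 1904 → Jan 21, 1905: 366 days (Feb 29, 1904 is in that span).
Jan 21, 1905 → Jan 21, 1906: 365 days.
Jan 21, 1906 → Jan 21, 1907: 365 days.
Jan 21, 1907 → Jan 21, 1908: 365 days.
Jan 21, 1908 → Jan 21, 1909: 366 days (Feb 29, 1908 is in that span).
Jan 21, 1909 → Jan 21, 1910: 365 days.
Jan 21, 1910 → Jan 21, 1911: 365 days.
Jan 21, 1911 → Jan 21, 1912: 365 days.
Jan 21, 1912 → Jan 21, 1913: 366 days (Feb 29, 1912 is in that span).
Jan 21, 1913 → Jan 21, 1914: 365 days.
Jan 21, 1914 → Jan 21, 1915: 365 days.
Jan 21, 1915 → Jan 21, 1916: 365 days.
Jan 21, 1916 → Jan 21, 1917: 366 days (Feb 29, 1916 is in that span).
Jan 21, 1917 → Jan 21, 1918: 365 days.
Jan 21, 1918 → Jan 21, 1919: 365 days.
Jan 21, 1919 → Jan 21, 1920: 365 days.
Jan 21, 1920 → Feb 21, 1920: 31 days (January has 31).
Feb 21, 1920 → Mar 21, 1920: 29 days (February has 29).
Mar 21, 1920 → Apr 21, 1920: 31 days (March has 31).
Apr 21, 1920 → May 6, 1920: 15 days.
Total: 7775 days.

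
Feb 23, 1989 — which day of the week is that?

Thursday

Doomsday rule: the anchor day for the 1900s is Wednesday. For year 89: 89÷12 = 7 r 5, and 5÷4 = 1, so 7+5+1 = 13.
Wednesday + 13 ≡ Tuesday — that's 1989's doomsday.
In February the doomsday date is Feb 28 (1989 is not a leap year).
Feb 23 is 5 days before Feb 28; 5 mod 7 = 5, so Tuesday − 5 = Thursday.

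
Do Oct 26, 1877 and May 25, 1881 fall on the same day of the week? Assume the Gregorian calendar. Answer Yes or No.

From Oct 26, 1877 to May 25, 1881 is 1307 days.
1307 mod 7 = 5, so they are different weekdays.
(Oct 26, 1877 is a Friday; May 25, 1881 is a Wednesday.)

No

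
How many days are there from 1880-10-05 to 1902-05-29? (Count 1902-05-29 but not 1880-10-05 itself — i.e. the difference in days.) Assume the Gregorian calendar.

7905

Oct 5, 1880 → Oct 5, 1881: 365 days.
Oct 5, 1881 → Oct 5, 1882: 365 days.
Oct 5, 1882 → Oct 5, 1883: 365 days.
Oct 5, 1883 → Oct 5, 1884: 366 days (Feb 29, 1884 is in that span).
Oct 5, 1884 → Oct 5, 1885: 365 days.
Oct 5, 1885 → Oct 5, 1886: 365 days.
Oct 5, 1886 → Oct 5, 1887: 365 days.
Oct 5, 1887 → Oct 5, 1888: 366 days (Feb 29, 1888 is in that span).
Oct 5, 1888 → Oct 5, 1889: 365 days.
Oct 5, 1889 → Oct 5, 1890: 365 days.
Oct 5, 1890 → Oct 5, 1891: 365 days.
Oct 5, 1891 → Oct 5, 1892: 366 days (Feb 29, 1892 is in that span).
Oct 5, 1892 → Oct 5, 1893: 365 days.
Oct 5, 1893 → Oct 5, 1894: 365 days.
Oct 5, 1894 → Oct 5, 1895: 365 days.
Oct 5, 1895 → Oct 5, 1896: 366 days (Feb 29, 1896 is in that span).
Oct 5, 1896 → Oct 5, 1897: 365 days.
Oct 5, 1897 → Oct 5, 1898: 365 days.
Oct 5, 1898 → Oct 5, 1899: 365 days.
Oct 5, 1899 → Oct 5, 1900: 365 days.
Oct 5, 1900 → Oct 5, 1901: 365 days.
Oct 5, 1901 → Nov 5, 1901: 31 days (October has 31).
Nov 5, 1901 → Dec 5, 1901: 30 days (November has 30).
Dec 5, 1901 → Jan 5, 1902: 31 days (December has 31).
Jan 5, 1902 → Feb 5, 1902: 31 days (January has 31).
Feb 5, 1902 → Mar 5, 1902: 28 days (February has 28).
Mar 5, 1902 → Apr 5, 1902: 31 days (March has 31).
Apr 5, 1902 → May 5, 1902: 30 days (April has 30).
May 5, 1902 → May 29, 1902: 24 days.
Total: 7905 days.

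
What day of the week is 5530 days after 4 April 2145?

First find the weekday of Apr 4, 2145. Doomsday rule: the anchor day for the 2100s is Sunday. For year 45: 45÷12 = 3 r 9, and 9÷4 = 2, so 3+9+2 = 14.
Sunday + 14 ≡ Sunday — that's 2145's doomsday.
In April the doomsday date is Apr 4.
Apr 4 is the doomsday itself: Sunday.
5530 mod 7 = 0, so 5530 days after a Sunday is Sunday + 0 = Sunday.

Sunday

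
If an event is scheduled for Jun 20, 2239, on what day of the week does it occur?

Thursday

January 1, 2239 is a Tuesday.
Jan 1, 2239 → Feb 1, 2239: 31 days (January has 31).
Feb 1, 2239 → Mar 1, 2239: 28 days (February has 28).
Mar 1, 2239 → Apr 1, 2239: 31 days (March has 31).
Apr 1, 2239 → May 1, 2239: 30 days (April has 30).
May 1, 2239 → Jun 1, 2239: 31 days (May has 31).
Jun 1, 2239 → Jun 20, 2239: 19 days.
Total: 170 days.
170 mod 7 = 2, so Tuesday + 2 = Thursday.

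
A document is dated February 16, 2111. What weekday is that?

Doomsday rule: the anchor day for the 2100s is Sunday. For year 11: 11÷12 = 0 r 11, and 11÷4 = 2, so 0+11+2 = 13.
Sunday + 13 ≡ Saturday — that's 2111's doomsday.
In February the doomsday date is Feb 28 (2111 is not a leap year).
Feb 16 is 12 days before Feb 28; 12 mod 7 = 5, so Saturday − 5 = Monday.

Monday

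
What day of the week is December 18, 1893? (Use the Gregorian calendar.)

Monday

Doomsday rule: the anchor day for the 1800s is Friday. For year 93: 93÷12 = 7 r 9, and 9÷4 = 2, so 7+9+2 = 18.
Friday + 18 ≡ Tuesday — that's 1893's doomsday.
In December the doomsday date is Dec 12.
Dec 18 is 6 days after Dec 12; 6 mod 7 = 6, so Tuesday + 6 = Monday.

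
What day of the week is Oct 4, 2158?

Doomsday rule: the anchor day for the 2100s is Sunday. For year 58: 58÷12 = 4 r 10, and 10÷4 = 2, so 4+10+2 = 16.
Sunday + 16 ≡ Tuesday — that's 2158's doomsday.
In October the doomsday date is Oct 10.
Oct 4 is 6 days before Oct 10; 6 mod 7 = 6, so Tuesday − 6 = Wednesday.

Wednesday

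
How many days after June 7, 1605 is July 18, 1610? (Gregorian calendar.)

Jun 7, 1605 → Jun 7, 1606: 365 days.
Jun 7, 1606 → Jun 7, 1607: 365 days.
Jun 7, 1607 → Jun 7, 1608: 366 days (Feb 29, 1608 is in that span).
Jun 7, 1608 → Jun 7, 1609: 365 days.
Jun 7, 1609 → Jun 7, 1610: 365 days.
Jun 7, 1610 → Jul 7, 1610: 30 days (June has 30).
Jul 7, 1610 → Jul 18, 1610: 11 days.
Total: 1867 days.

1867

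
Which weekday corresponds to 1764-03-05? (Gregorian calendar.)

Doomsday rule: the anchor day for the 1700s is Sunday. For year 64: 64÷12 = 5 r 4, and 4÷4 = 1, so 5+4+1 = 10.
Sunday + 10 ≡ Wednesday — that's 1764's doomsday.
In March the doomsday date is Mar 14.
Mar 5 is 9 days before Mar 14; 9 mod 7 = 2, so Wednesday − 2 = Monday.

Monday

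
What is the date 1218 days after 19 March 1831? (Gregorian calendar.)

July 19, 1834

+366 (one year; includes Feb 29, 1832) → Mar 19, 1832 (852 left).
+365 (one year) → Mar 19, 1833 (487 left).
+365 (one year) → Mar 19, 1834 (122 left).
Mar has 31 days: +13 → Apr 1, 1834 (109 left).
Apr has 30 days: +30 → May 1, 1834 (79 left).
May has 31 days: +31 → Jun 1, 1834 (48 left).
Jun has 30 days: +30 → Jul 1, 1834 (18 left).
+18 → Jul 19, 1834.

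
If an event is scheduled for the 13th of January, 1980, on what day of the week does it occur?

Sunday

January 1, 1980 is a Tuesday.
Jan 1, 1980 → Jan 13, 1980: 12 days.
Total: 12 days.
12 mod 7 = 5, so Tuesday + 5 = Sunday.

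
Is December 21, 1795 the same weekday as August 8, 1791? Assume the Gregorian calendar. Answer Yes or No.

Yes

From Aug 8, 1791 to Dec 21, 1795 is 1596 days.
1596 mod 7 = 0, so they are the same weekday.
(Aug 8, 1791 is a Monday; Dec 21, 1795 is a Monday.)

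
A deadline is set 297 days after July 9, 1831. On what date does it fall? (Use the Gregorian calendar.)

May 1, 1832

Jul has 31 days: +23 → Aug 1, 1831 (274 left).
Aug has 31 days: +31 → Sep 1, 1831 (243 left).
Sep has 30 days: +30 → Oct 1, 1831 (213 left).
Oct has 31 days: +31 → Nov 1, 1831 (182 left).
Nov has 30 days: +30 → Dec 1, 1831 (152 left).
Dec has 31 days: +31 → Jan 1, 1832 (121 left).
Jan has 31 days: +31 → Feb 1, 1832 (90 left).
Feb has 29 days: +29 → Mar 1, 1832 (61 left).
Mar has 31 days: +31 → Apr 1, 1832 (30 left).
Apr has 30 days: +30 → May 1, 1832 (0 left).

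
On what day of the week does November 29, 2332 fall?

Doomsday rule: the anchor day for the 2300s is Wednesday. For year 32: 32÷12 = 2 r 8, and 8÷4 = 2, so 2+8+2 = 12.
Wednesday + 12 ≡ Monday — that's 2332's doomsday.
In November the doomsday date is Nov 7.
Nov 29 is 22 days after Nov 7; 22 mod 7 = 1, so Monday + 1 = Tuesday.

Tuesday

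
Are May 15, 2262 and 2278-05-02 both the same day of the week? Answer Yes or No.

Yes

From May 15, 2262 to May 2, 2278 is 5831 days.
5831 mod 7 = 0, so they are the same weekday.
(May 15, 2262 is a Thursday; May 2, 2278 is a Thursday.)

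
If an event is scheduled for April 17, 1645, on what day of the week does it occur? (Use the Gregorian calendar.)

Monday

Doomsday rule: the anchor day for the 1600s is Tuesday. For year 45: 45÷12 = 3 r 9, and 9÷4 = 2, so 3+9+2 = 14.
Tuesday + 14 ≡ Tuesday — that's 1645's doomsday.
In April the doomsday date is Apr 4.
Apr 17 is 13 days after Apr 4; 13 mod 7 = 6, so Tuesday + 6 = Monday.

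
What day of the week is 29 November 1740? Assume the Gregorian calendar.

Tuesday

Doomsday rule: the anchor day for the 1700s is Sunday. For year 40: 40÷12 = 3 r 4, and 4÷4 = 1, so 3+4+1 = 8.
Sunday + 8 ≡ Monday — that's 1740's doomsday.
In November the doomsday date is Nov 7.
Nov 29 is 22 days after Nov 7; 22 mod 7 = 1, so Monday + 1 = Tuesday.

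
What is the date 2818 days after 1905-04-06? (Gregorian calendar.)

December 23, 1912

+365 (one year) → Apr 6, 1906 (2453 left).
+365 (one year) → Apr 6, 1907 (2088 left).
+366 (one year; includes Feb 29, 1908) → Apr 6, 1908 (1722 left).
+365 (one year) → Apr 6, 1909 (1357 left).
+365 (one year) → Apr 6, 1910 (992 left).
+365 (one year) → Apr 6, 1911 (627 left).
+366 (one year; includes Feb 29, 1912) → Apr 6, 1912 (261 left).
Apr has 30 days: +25 → May 1, 1912 (236 left).
May has 31 days: +31 → Jun 1, 1912 (205 left).
Jun has 30 days: +30 → Jul 1, 1912 (175 left).
Jul has 31 days: +31 → Aug 1, 1912 (144 left).
Aug has 31 days: +31 → Sep 1, 1912 (113 left).
Sep has 30 days: +30 → Oct 1, 1912 (83 left).
Oct has 31 days: +31 → Nov 1, 1912 (52 left).
Nov has 30 days: +30 → Dec 1, 1912 (22 left).
+22 → Dec 23, 1912.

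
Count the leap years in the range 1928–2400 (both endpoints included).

Multiples of 4 in [1928,2400]: 119.
Of those, multiples of 100: 5 (not leap unless ÷400).
Multiples of 400: 2.
Leap years = 119 − 5 + 2 = 116.

116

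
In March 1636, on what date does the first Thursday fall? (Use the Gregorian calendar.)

March 6, 1636

March 1, 1636 is a Saturday.
The first Thursday is therefore March 6 (5 days later).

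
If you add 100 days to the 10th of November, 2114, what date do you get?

February 18, 2115

Nov has 30 days: +21 → Dec 1, 2114 (79 left).
Dec has 31 days: +31 → Jan 1, 2115 (48 left).
Jan has 31 days: +31 → Feb 1, 2115 (17 left).
+17 → Feb 18, 2115.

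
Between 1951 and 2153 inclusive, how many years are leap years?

50

Multiples of 4 in [1951,2153]: 51.
Of those, multiples of 100: 2 (not leap unless ÷400).
Multiples of 400: 1.
Leap years = 51 − 2 + 1 = 50.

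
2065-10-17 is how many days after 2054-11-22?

3982

Nov 22, 2054 → Nov 22, 2055: 365 days.
Nov 22, 2055 → Nov 22, 2056: 366 days (Feb 29, 2056 is in that span).
Nov 22, 2056 → Nov 22, 2057: 365 days.
Nov 22, 2057 → Nov 22, 2058: 365 days.
Nov 22, 2058 → Nov 22, 2059: 365 days.
Nov 22, 2059 → Nov 22, 2060: 366 days (Feb 29, 2060 is in that span).
Nov 22, 2060 → Nov 22, 2061: 365 days.
Nov 22, 2061 → Nov 22, 2062: 365 days.
Nov 22, 2062 → Nov 22, 2063: 365 days.
Nov 22, 2063 → Nov 22, 2064: 366 days (Feb 29, 2064 is in that span).
Nov 22, 2064 → Dec 22, 2064: 30 days (November has 30).
Dec 22, 2064 → Jan 22, 2065: 31 days (December has 31).
Jan 22, 2065 → Feb 22, 2065: 31 days (January has 31).
Feb 22, 2065 → Mar 22, 2065: 28 days (February has 28).
Mar 22, 2065 → Apr 22, 2065: 31 days (March has 31).
Apr 22, 2065 → May 22, 2065: 30 days (April has 30).
May 22, 2065 → Jun 22, 2065: 31 days (May has 31).
Jun 22, 2065 → Jul 22, 2065: 30 days (June has 30).
Jul 22, 2065 → Aug 22, 2065: 31 days (July has 31).
Aug 22, 2065 → Sep 22, 2065: 31 days (August has 31).
Sep 22, 2065 → Oct 17, 2065: 25 days.
Total: 3982 days.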